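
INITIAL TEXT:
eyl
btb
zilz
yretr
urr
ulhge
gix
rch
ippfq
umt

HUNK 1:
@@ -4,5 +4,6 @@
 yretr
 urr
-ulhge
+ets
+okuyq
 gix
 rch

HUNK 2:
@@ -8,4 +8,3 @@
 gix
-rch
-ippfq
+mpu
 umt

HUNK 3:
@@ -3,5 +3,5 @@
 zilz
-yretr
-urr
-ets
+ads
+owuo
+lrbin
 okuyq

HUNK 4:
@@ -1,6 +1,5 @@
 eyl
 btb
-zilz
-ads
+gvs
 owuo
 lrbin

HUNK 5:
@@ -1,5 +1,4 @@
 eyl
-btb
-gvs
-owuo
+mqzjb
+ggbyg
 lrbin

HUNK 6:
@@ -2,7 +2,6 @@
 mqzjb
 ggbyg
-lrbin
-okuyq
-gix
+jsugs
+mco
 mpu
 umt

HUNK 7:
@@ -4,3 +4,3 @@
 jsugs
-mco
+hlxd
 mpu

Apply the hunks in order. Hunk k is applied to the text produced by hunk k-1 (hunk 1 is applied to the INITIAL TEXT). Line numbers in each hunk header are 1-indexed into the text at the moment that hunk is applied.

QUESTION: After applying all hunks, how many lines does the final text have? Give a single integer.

Hunk 1: at line 4 remove [ulhge] add [ets,okuyq] -> 11 lines: eyl btb zilz yretr urr ets okuyq gix rch ippfq umt
Hunk 2: at line 8 remove [rch,ippfq] add [mpu] -> 10 lines: eyl btb zilz yretr urr ets okuyq gix mpu umt
Hunk 3: at line 3 remove [yretr,urr,ets] add [ads,owuo,lrbin] -> 10 lines: eyl btb zilz ads owuo lrbin okuyq gix mpu umt
Hunk 4: at line 1 remove [zilz,ads] add [gvs] -> 9 lines: eyl btb gvs owuo lrbin okuyq gix mpu umt
Hunk 5: at line 1 remove [btb,gvs,owuo] add [mqzjb,ggbyg] -> 8 lines: eyl mqzjb ggbyg lrbin okuyq gix mpu umt
Hunk 6: at line 2 remove [lrbin,okuyq,gix] add [jsugs,mco] -> 7 lines: eyl mqzjb ggbyg jsugs mco mpu umt
Hunk 7: at line 4 remove [mco] add [hlxd] -> 7 lines: eyl mqzjb ggbyg jsugs hlxd mpu umt
Final line count: 7

Answer: 7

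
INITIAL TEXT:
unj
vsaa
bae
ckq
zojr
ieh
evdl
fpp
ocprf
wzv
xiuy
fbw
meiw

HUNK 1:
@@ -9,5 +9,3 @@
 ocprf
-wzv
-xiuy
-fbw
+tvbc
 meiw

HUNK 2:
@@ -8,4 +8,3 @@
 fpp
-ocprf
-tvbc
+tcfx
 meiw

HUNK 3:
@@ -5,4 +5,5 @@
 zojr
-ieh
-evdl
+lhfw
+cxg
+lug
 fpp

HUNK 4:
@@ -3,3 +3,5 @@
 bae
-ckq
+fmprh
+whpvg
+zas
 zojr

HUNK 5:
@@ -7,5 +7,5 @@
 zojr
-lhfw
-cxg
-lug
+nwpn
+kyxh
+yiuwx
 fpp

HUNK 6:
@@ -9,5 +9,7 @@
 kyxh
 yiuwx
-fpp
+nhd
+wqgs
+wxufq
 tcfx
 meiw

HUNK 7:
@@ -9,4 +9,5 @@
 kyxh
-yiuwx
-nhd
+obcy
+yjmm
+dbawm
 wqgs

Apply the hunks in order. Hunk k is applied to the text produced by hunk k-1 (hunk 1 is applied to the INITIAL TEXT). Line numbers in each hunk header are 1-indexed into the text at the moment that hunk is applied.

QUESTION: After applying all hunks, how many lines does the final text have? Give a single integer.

Hunk 1: at line 9 remove [wzv,xiuy,fbw] add [tvbc] -> 11 lines: unj vsaa bae ckq zojr ieh evdl fpp ocprf tvbc meiw
Hunk 2: at line 8 remove [ocprf,tvbc] add [tcfx] -> 10 lines: unj vsaa bae ckq zojr ieh evdl fpp tcfx meiw
Hunk 3: at line 5 remove [ieh,evdl] add [lhfw,cxg,lug] -> 11 lines: unj vsaa bae ckq zojr lhfw cxg lug fpp tcfx meiw
Hunk 4: at line 3 remove [ckq] add [fmprh,whpvg,zas] -> 13 lines: unj vsaa bae fmprh whpvg zas zojr lhfw cxg lug fpp tcfx meiw
Hunk 5: at line 7 remove [lhfw,cxg,lug] add [nwpn,kyxh,yiuwx] -> 13 lines: unj vsaa bae fmprh whpvg zas zojr nwpn kyxh yiuwx fpp tcfx meiw
Hunk 6: at line 9 remove [fpp] add [nhd,wqgs,wxufq] -> 15 lines: unj vsaa bae fmprh whpvg zas zojr nwpn kyxh yiuwx nhd wqgs wxufq tcfx meiw
Hunk 7: at line 9 remove [yiuwx,nhd] add [obcy,yjmm,dbawm] -> 16 lines: unj vsaa bae fmprh whpvg zas zojr nwpn kyxh obcy yjmm dbawm wqgs wxufq tcfx meiw
Final line count: 16

Answer: 16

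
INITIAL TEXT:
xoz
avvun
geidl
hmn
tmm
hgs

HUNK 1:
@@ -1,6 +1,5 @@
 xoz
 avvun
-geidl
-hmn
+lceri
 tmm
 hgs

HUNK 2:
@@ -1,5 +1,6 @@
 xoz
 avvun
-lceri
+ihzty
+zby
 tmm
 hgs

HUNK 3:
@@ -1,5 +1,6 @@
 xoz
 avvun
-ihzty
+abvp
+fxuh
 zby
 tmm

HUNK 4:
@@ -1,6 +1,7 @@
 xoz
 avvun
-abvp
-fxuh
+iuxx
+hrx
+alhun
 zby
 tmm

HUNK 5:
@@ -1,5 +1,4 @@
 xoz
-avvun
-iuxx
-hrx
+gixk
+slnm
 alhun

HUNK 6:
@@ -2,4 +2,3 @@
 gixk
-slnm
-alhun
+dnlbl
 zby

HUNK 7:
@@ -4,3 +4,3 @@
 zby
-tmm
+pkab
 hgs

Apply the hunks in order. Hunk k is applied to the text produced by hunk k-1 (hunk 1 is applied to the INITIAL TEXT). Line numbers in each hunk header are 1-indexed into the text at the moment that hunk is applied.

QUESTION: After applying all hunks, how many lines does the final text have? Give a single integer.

Answer: 6

Derivation:
Hunk 1: at line 1 remove [geidl,hmn] add [lceri] -> 5 lines: xoz avvun lceri tmm hgs
Hunk 2: at line 1 remove [lceri] add [ihzty,zby] -> 6 lines: xoz avvun ihzty zby tmm hgs
Hunk 3: at line 1 remove [ihzty] add [abvp,fxuh] -> 7 lines: xoz avvun abvp fxuh zby tmm hgs
Hunk 4: at line 1 remove [abvp,fxuh] add [iuxx,hrx,alhun] -> 8 lines: xoz avvun iuxx hrx alhun zby tmm hgs
Hunk 5: at line 1 remove [avvun,iuxx,hrx] add [gixk,slnm] -> 7 lines: xoz gixk slnm alhun zby tmm hgs
Hunk 6: at line 2 remove [slnm,alhun] add [dnlbl] -> 6 lines: xoz gixk dnlbl zby tmm hgs
Hunk 7: at line 4 remove [tmm] add [pkab] -> 6 lines: xoz gixk dnlbl zby pkab hgs
Final line count: 6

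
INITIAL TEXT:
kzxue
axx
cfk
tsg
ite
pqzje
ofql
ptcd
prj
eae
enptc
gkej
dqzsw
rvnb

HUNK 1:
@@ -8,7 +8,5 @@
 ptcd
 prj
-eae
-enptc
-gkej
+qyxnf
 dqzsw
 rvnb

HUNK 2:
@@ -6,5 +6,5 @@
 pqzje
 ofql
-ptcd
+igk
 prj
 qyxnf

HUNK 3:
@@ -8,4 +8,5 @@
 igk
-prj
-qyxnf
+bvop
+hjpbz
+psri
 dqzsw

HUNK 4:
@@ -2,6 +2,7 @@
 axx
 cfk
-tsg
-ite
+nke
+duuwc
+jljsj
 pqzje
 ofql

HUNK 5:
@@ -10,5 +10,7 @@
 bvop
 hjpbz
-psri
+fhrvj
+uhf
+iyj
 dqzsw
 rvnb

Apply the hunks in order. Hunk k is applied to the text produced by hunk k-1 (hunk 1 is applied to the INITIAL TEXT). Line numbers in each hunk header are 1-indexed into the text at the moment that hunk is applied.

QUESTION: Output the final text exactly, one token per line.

Answer: kzxue
axx
cfk
nke
duuwc
jljsj
pqzje
ofql
igk
bvop
hjpbz
fhrvj
uhf
iyj
dqzsw
rvnb

Derivation:
Hunk 1: at line 8 remove [eae,enptc,gkej] add [qyxnf] -> 12 lines: kzxue axx cfk tsg ite pqzje ofql ptcd prj qyxnf dqzsw rvnb
Hunk 2: at line 6 remove [ptcd] add [igk] -> 12 lines: kzxue axx cfk tsg ite pqzje ofql igk prj qyxnf dqzsw rvnb
Hunk 3: at line 8 remove [prj,qyxnf] add [bvop,hjpbz,psri] -> 13 lines: kzxue axx cfk tsg ite pqzje ofql igk bvop hjpbz psri dqzsw rvnb
Hunk 4: at line 2 remove [tsg,ite] add [nke,duuwc,jljsj] -> 14 lines: kzxue axx cfk nke duuwc jljsj pqzje ofql igk bvop hjpbz psri dqzsw rvnb
Hunk 5: at line 10 remove [psri] add [fhrvj,uhf,iyj] -> 16 lines: kzxue axx cfk nke duuwc jljsj pqzje ofql igk bvop hjpbz fhrvj uhf iyj dqzsw rvnb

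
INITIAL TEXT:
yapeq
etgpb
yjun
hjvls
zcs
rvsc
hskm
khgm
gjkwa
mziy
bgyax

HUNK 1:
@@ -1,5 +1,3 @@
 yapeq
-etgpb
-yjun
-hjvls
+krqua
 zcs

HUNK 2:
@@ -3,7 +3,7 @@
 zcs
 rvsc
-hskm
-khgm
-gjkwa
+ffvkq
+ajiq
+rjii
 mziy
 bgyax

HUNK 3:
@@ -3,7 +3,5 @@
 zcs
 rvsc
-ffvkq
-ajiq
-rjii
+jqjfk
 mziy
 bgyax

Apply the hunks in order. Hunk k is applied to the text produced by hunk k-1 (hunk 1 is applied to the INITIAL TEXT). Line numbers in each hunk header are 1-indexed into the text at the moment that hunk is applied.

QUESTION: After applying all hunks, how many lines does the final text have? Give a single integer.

Answer: 7

Derivation:
Hunk 1: at line 1 remove [etgpb,yjun,hjvls] add [krqua] -> 9 lines: yapeq krqua zcs rvsc hskm khgm gjkwa mziy bgyax
Hunk 2: at line 3 remove [hskm,khgm,gjkwa] add [ffvkq,ajiq,rjii] -> 9 lines: yapeq krqua zcs rvsc ffvkq ajiq rjii mziy bgyax
Hunk 3: at line 3 remove [ffvkq,ajiq,rjii] add [jqjfk] -> 7 lines: yapeq krqua zcs rvsc jqjfk mziy bgyax
Final line count: 7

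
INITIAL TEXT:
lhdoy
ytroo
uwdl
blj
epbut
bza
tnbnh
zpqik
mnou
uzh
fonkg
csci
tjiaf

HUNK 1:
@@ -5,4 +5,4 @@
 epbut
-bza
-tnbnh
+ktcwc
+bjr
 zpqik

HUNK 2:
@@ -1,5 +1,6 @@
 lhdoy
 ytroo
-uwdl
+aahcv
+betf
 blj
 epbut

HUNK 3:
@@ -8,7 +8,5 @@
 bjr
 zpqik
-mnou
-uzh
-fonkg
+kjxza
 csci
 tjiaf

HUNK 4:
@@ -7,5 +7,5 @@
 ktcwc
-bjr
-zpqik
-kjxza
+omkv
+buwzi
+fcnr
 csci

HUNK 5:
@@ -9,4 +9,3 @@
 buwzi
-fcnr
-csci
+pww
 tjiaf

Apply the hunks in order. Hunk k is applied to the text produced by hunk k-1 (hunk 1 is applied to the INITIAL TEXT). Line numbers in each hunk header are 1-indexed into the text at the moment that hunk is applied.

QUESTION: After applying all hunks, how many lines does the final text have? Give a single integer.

Hunk 1: at line 5 remove [bza,tnbnh] add [ktcwc,bjr] -> 13 lines: lhdoy ytroo uwdl blj epbut ktcwc bjr zpqik mnou uzh fonkg csci tjiaf
Hunk 2: at line 1 remove [uwdl] add [aahcv,betf] -> 14 lines: lhdoy ytroo aahcv betf blj epbut ktcwc bjr zpqik mnou uzh fonkg csci tjiaf
Hunk 3: at line 8 remove [mnou,uzh,fonkg] add [kjxza] -> 12 lines: lhdoy ytroo aahcv betf blj epbut ktcwc bjr zpqik kjxza csci tjiaf
Hunk 4: at line 7 remove [bjr,zpqik,kjxza] add [omkv,buwzi,fcnr] -> 12 lines: lhdoy ytroo aahcv betf blj epbut ktcwc omkv buwzi fcnr csci tjiaf
Hunk 5: at line 9 remove [fcnr,csci] add [pww] -> 11 lines: lhdoy ytroo aahcv betf blj epbut ktcwc omkv buwzi pww tjiaf
Final line count: 11

Answer: 11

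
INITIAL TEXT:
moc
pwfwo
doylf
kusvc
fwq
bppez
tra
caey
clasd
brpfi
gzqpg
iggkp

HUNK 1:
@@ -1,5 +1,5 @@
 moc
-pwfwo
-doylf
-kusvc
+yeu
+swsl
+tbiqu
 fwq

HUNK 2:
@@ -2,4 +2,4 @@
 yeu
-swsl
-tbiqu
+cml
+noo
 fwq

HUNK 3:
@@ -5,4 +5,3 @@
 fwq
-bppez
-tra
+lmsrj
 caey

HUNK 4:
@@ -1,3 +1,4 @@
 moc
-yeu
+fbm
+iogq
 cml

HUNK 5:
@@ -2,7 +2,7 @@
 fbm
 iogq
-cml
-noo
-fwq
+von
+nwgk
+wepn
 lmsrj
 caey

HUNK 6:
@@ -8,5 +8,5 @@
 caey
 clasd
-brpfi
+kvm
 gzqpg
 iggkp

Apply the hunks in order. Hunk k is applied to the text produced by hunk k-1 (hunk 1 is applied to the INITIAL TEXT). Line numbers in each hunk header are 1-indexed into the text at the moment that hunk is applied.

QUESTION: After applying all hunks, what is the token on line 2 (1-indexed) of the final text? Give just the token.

Hunk 1: at line 1 remove [pwfwo,doylf,kusvc] add [yeu,swsl,tbiqu] -> 12 lines: moc yeu swsl tbiqu fwq bppez tra caey clasd brpfi gzqpg iggkp
Hunk 2: at line 2 remove [swsl,tbiqu] add [cml,noo] -> 12 lines: moc yeu cml noo fwq bppez tra caey clasd brpfi gzqpg iggkp
Hunk 3: at line 5 remove [bppez,tra] add [lmsrj] -> 11 lines: moc yeu cml noo fwq lmsrj caey clasd brpfi gzqpg iggkp
Hunk 4: at line 1 remove [yeu] add [fbm,iogq] -> 12 lines: moc fbm iogq cml noo fwq lmsrj caey clasd brpfi gzqpg iggkp
Hunk 5: at line 2 remove [cml,noo,fwq] add [von,nwgk,wepn] -> 12 lines: moc fbm iogq von nwgk wepn lmsrj caey clasd brpfi gzqpg iggkp
Hunk 6: at line 8 remove [brpfi] add [kvm] -> 12 lines: moc fbm iogq von nwgk wepn lmsrj caey clasd kvm gzqpg iggkp
Final line 2: fbm

Answer: fbm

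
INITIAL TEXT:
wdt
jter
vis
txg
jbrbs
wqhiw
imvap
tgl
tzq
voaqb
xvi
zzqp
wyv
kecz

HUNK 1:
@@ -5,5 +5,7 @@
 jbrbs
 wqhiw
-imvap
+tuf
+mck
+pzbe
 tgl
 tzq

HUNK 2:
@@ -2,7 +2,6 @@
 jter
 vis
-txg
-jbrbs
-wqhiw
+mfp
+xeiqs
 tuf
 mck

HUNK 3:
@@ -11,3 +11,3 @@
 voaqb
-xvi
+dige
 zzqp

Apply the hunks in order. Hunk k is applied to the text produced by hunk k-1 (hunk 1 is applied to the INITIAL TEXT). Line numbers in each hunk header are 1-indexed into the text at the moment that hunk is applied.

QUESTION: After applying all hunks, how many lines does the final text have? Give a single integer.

Answer: 15

Derivation:
Hunk 1: at line 5 remove [imvap] add [tuf,mck,pzbe] -> 16 lines: wdt jter vis txg jbrbs wqhiw tuf mck pzbe tgl tzq voaqb xvi zzqp wyv kecz
Hunk 2: at line 2 remove [txg,jbrbs,wqhiw] add [mfp,xeiqs] -> 15 lines: wdt jter vis mfp xeiqs tuf mck pzbe tgl tzq voaqb xvi zzqp wyv kecz
Hunk 3: at line 11 remove [xvi] add [dige] -> 15 lines: wdt jter vis mfp xeiqs tuf mck pzbe tgl tzq voaqb dige zzqp wyv kecz
Final line count: 15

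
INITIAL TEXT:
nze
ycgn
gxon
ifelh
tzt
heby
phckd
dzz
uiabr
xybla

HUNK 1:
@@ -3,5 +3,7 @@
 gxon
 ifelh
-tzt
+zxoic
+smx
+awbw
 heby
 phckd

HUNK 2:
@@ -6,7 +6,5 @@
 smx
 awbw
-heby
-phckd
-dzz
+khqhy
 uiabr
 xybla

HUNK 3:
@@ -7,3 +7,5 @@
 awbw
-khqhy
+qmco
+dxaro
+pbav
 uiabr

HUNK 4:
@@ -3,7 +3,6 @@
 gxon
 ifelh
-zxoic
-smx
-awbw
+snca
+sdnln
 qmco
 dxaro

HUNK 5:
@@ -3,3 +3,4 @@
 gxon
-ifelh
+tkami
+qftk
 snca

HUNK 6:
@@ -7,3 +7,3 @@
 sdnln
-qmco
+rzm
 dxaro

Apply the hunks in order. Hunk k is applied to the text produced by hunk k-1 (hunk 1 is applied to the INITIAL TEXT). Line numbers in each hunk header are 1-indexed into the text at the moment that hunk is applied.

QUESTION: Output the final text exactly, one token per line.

Hunk 1: at line 3 remove [tzt] add [zxoic,smx,awbw] -> 12 lines: nze ycgn gxon ifelh zxoic smx awbw heby phckd dzz uiabr xybla
Hunk 2: at line 6 remove [heby,phckd,dzz] add [khqhy] -> 10 lines: nze ycgn gxon ifelh zxoic smx awbw khqhy uiabr xybla
Hunk 3: at line 7 remove [khqhy] add [qmco,dxaro,pbav] -> 12 lines: nze ycgn gxon ifelh zxoic smx awbw qmco dxaro pbav uiabr xybla
Hunk 4: at line 3 remove [zxoic,smx,awbw] add [snca,sdnln] -> 11 lines: nze ycgn gxon ifelh snca sdnln qmco dxaro pbav uiabr xybla
Hunk 5: at line 3 remove [ifelh] add [tkami,qftk] -> 12 lines: nze ycgn gxon tkami qftk snca sdnln qmco dxaro pbav uiabr xybla
Hunk 6: at line 7 remove [qmco] add [rzm] -> 12 lines: nze ycgn gxon tkami qftk snca sdnln rzm dxaro pbav uiabr xybla

Answer: nze
ycgn
gxon
tkami
qftk
snca
sdnln
rzm
dxaro
pbav
uiabr
xybla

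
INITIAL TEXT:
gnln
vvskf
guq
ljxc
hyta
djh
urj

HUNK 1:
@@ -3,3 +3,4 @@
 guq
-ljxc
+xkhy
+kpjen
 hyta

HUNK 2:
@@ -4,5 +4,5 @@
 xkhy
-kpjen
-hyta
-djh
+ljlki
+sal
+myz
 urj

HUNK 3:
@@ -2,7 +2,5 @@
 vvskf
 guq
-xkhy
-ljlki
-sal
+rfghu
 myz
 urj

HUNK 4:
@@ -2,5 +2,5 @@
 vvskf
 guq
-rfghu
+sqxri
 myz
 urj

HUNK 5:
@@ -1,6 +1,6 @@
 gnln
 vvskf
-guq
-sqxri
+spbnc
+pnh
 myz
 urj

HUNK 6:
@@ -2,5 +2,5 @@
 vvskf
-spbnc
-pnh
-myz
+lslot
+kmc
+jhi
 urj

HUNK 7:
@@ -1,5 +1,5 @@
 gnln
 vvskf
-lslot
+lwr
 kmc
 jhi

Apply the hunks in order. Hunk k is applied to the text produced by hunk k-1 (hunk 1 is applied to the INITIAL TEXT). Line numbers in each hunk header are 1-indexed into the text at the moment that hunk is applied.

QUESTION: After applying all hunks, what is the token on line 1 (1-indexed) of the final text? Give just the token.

Hunk 1: at line 3 remove [ljxc] add [xkhy,kpjen] -> 8 lines: gnln vvskf guq xkhy kpjen hyta djh urj
Hunk 2: at line 4 remove [kpjen,hyta,djh] add [ljlki,sal,myz] -> 8 lines: gnln vvskf guq xkhy ljlki sal myz urj
Hunk 3: at line 2 remove [xkhy,ljlki,sal] add [rfghu] -> 6 lines: gnln vvskf guq rfghu myz urj
Hunk 4: at line 2 remove [rfghu] add [sqxri] -> 6 lines: gnln vvskf guq sqxri myz urj
Hunk 5: at line 1 remove [guq,sqxri] add [spbnc,pnh] -> 6 lines: gnln vvskf spbnc pnh myz urj
Hunk 6: at line 2 remove [spbnc,pnh,myz] add [lslot,kmc,jhi] -> 6 lines: gnln vvskf lslot kmc jhi urj
Hunk 7: at line 1 remove [lslot] add [lwr] -> 6 lines: gnln vvskf lwr kmc jhi urj
Final line 1: gnln

Answer: gnln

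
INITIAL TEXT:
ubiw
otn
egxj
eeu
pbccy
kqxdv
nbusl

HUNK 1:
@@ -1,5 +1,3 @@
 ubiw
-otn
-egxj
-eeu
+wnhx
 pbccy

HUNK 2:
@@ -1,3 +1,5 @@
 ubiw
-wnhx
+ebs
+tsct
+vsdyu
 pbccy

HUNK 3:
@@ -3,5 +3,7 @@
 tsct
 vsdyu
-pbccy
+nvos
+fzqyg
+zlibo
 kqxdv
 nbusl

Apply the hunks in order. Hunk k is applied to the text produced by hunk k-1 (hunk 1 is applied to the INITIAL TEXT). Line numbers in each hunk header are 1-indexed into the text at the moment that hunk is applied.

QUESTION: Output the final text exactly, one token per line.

Hunk 1: at line 1 remove [otn,egxj,eeu] add [wnhx] -> 5 lines: ubiw wnhx pbccy kqxdv nbusl
Hunk 2: at line 1 remove [wnhx] add [ebs,tsct,vsdyu] -> 7 lines: ubiw ebs tsct vsdyu pbccy kqxdv nbusl
Hunk 3: at line 3 remove [pbccy] add [nvos,fzqyg,zlibo] -> 9 lines: ubiw ebs tsct vsdyu nvos fzqyg zlibo kqxdv nbusl

Answer: ubiw
ebs
tsct
vsdyu
nvos
fzqyg
zlibo
kqxdv
nbusl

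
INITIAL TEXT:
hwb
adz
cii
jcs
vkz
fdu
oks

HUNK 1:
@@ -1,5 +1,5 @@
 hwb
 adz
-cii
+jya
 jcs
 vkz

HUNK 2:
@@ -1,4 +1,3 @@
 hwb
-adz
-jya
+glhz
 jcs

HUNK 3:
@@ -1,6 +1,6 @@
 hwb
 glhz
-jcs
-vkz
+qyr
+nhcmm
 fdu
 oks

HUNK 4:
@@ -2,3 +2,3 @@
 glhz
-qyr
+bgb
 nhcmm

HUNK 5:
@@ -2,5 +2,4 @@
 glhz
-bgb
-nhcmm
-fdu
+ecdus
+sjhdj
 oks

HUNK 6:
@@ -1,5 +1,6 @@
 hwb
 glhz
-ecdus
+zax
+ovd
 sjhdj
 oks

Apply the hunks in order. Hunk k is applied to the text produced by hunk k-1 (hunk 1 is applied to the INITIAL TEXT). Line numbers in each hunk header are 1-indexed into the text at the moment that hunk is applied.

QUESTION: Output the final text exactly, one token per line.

Answer: hwb
glhz
zax
ovd
sjhdj
oks

Derivation:
Hunk 1: at line 1 remove [cii] add [jya] -> 7 lines: hwb adz jya jcs vkz fdu oks
Hunk 2: at line 1 remove [adz,jya] add [glhz] -> 6 lines: hwb glhz jcs vkz fdu oks
Hunk 3: at line 1 remove [jcs,vkz] add [qyr,nhcmm] -> 6 lines: hwb glhz qyr nhcmm fdu oks
Hunk 4: at line 2 remove [qyr] add [bgb] -> 6 lines: hwb glhz bgb nhcmm fdu oks
Hunk 5: at line 2 remove [bgb,nhcmm,fdu] add [ecdus,sjhdj] -> 5 lines: hwb glhz ecdus sjhdj oks
Hunk 6: at line 1 remove [ecdus] add [zax,ovd] -> 6 lines: hwb glhz zax ovd sjhdj oks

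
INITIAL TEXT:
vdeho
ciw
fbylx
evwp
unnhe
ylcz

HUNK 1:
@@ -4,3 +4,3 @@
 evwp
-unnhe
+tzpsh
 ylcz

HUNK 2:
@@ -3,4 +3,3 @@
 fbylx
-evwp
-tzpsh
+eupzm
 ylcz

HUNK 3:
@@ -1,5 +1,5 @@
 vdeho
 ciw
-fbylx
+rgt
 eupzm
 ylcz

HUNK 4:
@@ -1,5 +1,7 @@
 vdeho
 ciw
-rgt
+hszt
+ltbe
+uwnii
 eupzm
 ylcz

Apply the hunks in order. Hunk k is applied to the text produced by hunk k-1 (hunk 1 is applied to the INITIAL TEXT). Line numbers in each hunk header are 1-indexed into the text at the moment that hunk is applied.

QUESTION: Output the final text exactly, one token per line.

Hunk 1: at line 4 remove [unnhe] add [tzpsh] -> 6 lines: vdeho ciw fbylx evwp tzpsh ylcz
Hunk 2: at line 3 remove [evwp,tzpsh] add [eupzm] -> 5 lines: vdeho ciw fbylx eupzm ylcz
Hunk 3: at line 1 remove [fbylx] add [rgt] -> 5 lines: vdeho ciw rgt eupzm ylcz
Hunk 4: at line 1 remove [rgt] add [hszt,ltbe,uwnii] -> 7 lines: vdeho ciw hszt ltbe uwnii eupzm ylcz

Answer: vdeho
ciw
hszt
ltbe
uwnii
eupzm
ylcz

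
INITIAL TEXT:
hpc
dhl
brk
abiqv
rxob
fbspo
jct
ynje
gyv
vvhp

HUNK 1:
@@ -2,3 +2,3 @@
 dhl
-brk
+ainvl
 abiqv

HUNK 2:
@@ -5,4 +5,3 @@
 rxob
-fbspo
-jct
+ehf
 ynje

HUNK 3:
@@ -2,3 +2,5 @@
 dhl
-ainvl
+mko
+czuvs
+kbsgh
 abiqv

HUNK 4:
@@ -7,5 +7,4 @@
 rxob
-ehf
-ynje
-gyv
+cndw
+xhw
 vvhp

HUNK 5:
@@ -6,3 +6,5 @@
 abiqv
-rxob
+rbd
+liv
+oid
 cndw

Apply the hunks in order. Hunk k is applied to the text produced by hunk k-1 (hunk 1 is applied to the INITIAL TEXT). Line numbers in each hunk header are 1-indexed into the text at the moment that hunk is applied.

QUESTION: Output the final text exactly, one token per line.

Hunk 1: at line 2 remove [brk] add [ainvl] -> 10 lines: hpc dhl ainvl abiqv rxob fbspo jct ynje gyv vvhp
Hunk 2: at line 5 remove [fbspo,jct] add [ehf] -> 9 lines: hpc dhl ainvl abiqv rxob ehf ynje gyv vvhp
Hunk 3: at line 2 remove [ainvl] add [mko,czuvs,kbsgh] -> 11 lines: hpc dhl mko czuvs kbsgh abiqv rxob ehf ynje gyv vvhp
Hunk 4: at line 7 remove [ehf,ynje,gyv] add [cndw,xhw] -> 10 lines: hpc dhl mko czuvs kbsgh abiqv rxob cndw xhw vvhp
Hunk 5: at line 6 remove [rxob] add [rbd,liv,oid] -> 12 lines: hpc dhl mko czuvs kbsgh abiqv rbd liv oid cndw xhw vvhp

Answer: hpc
dhl
mko
czuvs
kbsgh
abiqv
rbd
liv
oid
cndw
xhw
vvhp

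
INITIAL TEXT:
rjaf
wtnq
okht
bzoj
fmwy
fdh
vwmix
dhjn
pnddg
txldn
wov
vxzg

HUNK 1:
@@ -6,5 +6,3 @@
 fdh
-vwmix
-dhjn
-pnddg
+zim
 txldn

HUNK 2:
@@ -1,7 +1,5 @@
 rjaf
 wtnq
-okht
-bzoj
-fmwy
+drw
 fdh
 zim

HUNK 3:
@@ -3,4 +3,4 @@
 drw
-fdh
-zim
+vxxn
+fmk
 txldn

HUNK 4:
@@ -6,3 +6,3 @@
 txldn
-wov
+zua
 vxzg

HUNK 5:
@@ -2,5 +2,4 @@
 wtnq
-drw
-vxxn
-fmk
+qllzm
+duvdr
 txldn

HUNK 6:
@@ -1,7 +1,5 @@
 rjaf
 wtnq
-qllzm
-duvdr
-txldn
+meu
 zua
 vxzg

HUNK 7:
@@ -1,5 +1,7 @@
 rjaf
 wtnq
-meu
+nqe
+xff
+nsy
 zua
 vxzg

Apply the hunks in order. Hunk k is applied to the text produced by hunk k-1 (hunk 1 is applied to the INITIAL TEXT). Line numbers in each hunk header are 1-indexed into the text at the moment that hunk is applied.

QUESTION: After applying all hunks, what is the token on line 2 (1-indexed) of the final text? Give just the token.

Hunk 1: at line 6 remove [vwmix,dhjn,pnddg] add [zim] -> 10 lines: rjaf wtnq okht bzoj fmwy fdh zim txldn wov vxzg
Hunk 2: at line 1 remove [okht,bzoj,fmwy] add [drw] -> 8 lines: rjaf wtnq drw fdh zim txldn wov vxzg
Hunk 3: at line 3 remove [fdh,zim] add [vxxn,fmk] -> 8 lines: rjaf wtnq drw vxxn fmk txldn wov vxzg
Hunk 4: at line 6 remove [wov] add [zua] -> 8 lines: rjaf wtnq drw vxxn fmk txldn zua vxzg
Hunk 5: at line 2 remove [drw,vxxn,fmk] add [qllzm,duvdr] -> 7 lines: rjaf wtnq qllzm duvdr txldn zua vxzg
Hunk 6: at line 1 remove [qllzm,duvdr,txldn] add [meu] -> 5 lines: rjaf wtnq meu zua vxzg
Hunk 7: at line 1 remove [meu] add [nqe,xff,nsy] -> 7 lines: rjaf wtnq nqe xff nsy zua vxzg
Final line 2: wtnq

Answer: wtnq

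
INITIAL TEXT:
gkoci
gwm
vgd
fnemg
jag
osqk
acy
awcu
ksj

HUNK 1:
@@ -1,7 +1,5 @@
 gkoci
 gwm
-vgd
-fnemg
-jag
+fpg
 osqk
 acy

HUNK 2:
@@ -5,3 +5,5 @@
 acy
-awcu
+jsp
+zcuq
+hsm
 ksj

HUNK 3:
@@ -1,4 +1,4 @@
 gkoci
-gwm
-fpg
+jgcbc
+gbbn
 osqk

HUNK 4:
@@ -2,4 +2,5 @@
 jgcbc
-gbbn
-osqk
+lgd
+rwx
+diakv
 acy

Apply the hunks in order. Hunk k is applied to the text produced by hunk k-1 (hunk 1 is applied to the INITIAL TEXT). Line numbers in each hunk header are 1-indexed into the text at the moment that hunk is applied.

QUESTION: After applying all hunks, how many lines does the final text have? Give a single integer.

Answer: 10

Derivation:
Hunk 1: at line 1 remove [vgd,fnemg,jag] add [fpg] -> 7 lines: gkoci gwm fpg osqk acy awcu ksj
Hunk 2: at line 5 remove [awcu] add [jsp,zcuq,hsm] -> 9 lines: gkoci gwm fpg osqk acy jsp zcuq hsm ksj
Hunk 3: at line 1 remove [gwm,fpg] add [jgcbc,gbbn] -> 9 lines: gkoci jgcbc gbbn osqk acy jsp zcuq hsm ksj
Hunk 4: at line 2 remove [gbbn,osqk] add [lgd,rwx,diakv] -> 10 lines: gkoci jgcbc lgd rwx diakv acy jsp zcuq hsm ksj
Final line count: 10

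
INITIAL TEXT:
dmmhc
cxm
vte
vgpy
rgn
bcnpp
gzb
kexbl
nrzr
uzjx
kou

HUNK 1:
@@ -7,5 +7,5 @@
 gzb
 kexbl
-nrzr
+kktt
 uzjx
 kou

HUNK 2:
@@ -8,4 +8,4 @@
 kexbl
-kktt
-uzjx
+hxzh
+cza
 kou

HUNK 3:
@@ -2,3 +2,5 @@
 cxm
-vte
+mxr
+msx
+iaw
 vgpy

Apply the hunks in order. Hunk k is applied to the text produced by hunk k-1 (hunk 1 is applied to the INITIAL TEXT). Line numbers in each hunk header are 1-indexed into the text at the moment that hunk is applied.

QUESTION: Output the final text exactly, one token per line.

Answer: dmmhc
cxm
mxr
msx
iaw
vgpy
rgn
bcnpp
gzb
kexbl
hxzh
cza
kou

Derivation:
Hunk 1: at line 7 remove [nrzr] add [kktt] -> 11 lines: dmmhc cxm vte vgpy rgn bcnpp gzb kexbl kktt uzjx kou
Hunk 2: at line 8 remove [kktt,uzjx] add [hxzh,cza] -> 11 lines: dmmhc cxm vte vgpy rgn bcnpp gzb kexbl hxzh cza kou
Hunk 3: at line 2 remove [vte] add [mxr,msx,iaw] -> 13 lines: dmmhc cxm mxr msx iaw vgpy rgn bcnpp gzb kexbl hxzh cza kou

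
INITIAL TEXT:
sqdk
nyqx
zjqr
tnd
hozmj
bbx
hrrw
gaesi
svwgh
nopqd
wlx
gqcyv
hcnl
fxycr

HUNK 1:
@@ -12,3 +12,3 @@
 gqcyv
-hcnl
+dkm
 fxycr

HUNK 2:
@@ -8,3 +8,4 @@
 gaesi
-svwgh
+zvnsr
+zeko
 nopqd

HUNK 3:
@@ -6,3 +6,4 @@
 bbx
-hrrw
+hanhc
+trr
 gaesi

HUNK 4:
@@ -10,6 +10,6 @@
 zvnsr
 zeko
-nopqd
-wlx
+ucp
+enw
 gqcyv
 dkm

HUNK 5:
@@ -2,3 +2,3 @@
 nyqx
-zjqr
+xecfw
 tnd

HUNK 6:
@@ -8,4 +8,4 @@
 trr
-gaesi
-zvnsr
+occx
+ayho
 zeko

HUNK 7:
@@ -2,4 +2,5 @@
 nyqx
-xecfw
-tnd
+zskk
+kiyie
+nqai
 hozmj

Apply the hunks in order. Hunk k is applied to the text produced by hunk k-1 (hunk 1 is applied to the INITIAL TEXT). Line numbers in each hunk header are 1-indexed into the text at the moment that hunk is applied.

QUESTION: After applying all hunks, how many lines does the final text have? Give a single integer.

Hunk 1: at line 12 remove [hcnl] add [dkm] -> 14 lines: sqdk nyqx zjqr tnd hozmj bbx hrrw gaesi svwgh nopqd wlx gqcyv dkm fxycr
Hunk 2: at line 8 remove [svwgh] add [zvnsr,zeko] -> 15 lines: sqdk nyqx zjqr tnd hozmj bbx hrrw gaesi zvnsr zeko nopqd wlx gqcyv dkm fxycr
Hunk 3: at line 6 remove [hrrw] add [hanhc,trr] -> 16 lines: sqdk nyqx zjqr tnd hozmj bbx hanhc trr gaesi zvnsr zeko nopqd wlx gqcyv dkm fxycr
Hunk 4: at line 10 remove [nopqd,wlx] add [ucp,enw] -> 16 lines: sqdk nyqx zjqr tnd hozmj bbx hanhc trr gaesi zvnsr zeko ucp enw gqcyv dkm fxycr
Hunk 5: at line 2 remove [zjqr] add [xecfw] -> 16 lines: sqdk nyqx xecfw tnd hozmj bbx hanhc trr gaesi zvnsr zeko ucp enw gqcyv dkm fxycr
Hunk 6: at line 8 remove [gaesi,zvnsr] add [occx,ayho] -> 16 lines: sqdk nyqx xecfw tnd hozmj bbx hanhc trr occx ayho zeko ucp enw gqcyv dkm fxycr
Hunk 7: at line 2 remove [xecfw,tnd] add [zskk,kiyie,nqai] -> 17 lines: sqdk nyqx zskk kiyie nqai hozmj bbx hanhc trr occx ayho zeko ucp enw gqcyv dkm fxycr
Final line count: 17

Answer: 17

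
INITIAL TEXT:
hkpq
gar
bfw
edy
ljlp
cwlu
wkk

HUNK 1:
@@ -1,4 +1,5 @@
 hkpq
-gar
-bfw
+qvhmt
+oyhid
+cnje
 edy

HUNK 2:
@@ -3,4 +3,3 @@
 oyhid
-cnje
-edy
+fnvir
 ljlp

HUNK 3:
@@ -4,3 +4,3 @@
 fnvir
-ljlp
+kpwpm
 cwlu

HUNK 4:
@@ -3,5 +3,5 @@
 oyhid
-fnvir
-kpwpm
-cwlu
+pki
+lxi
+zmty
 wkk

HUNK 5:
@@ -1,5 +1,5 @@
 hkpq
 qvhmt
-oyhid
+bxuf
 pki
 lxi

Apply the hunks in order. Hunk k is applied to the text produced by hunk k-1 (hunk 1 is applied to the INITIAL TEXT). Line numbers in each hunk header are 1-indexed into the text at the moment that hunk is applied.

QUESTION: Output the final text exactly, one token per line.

Hunk 1: at line 1 remove [gar,bfw] add [qvhmt,oyhid,cnje] -> 8 lines: hkpq qvhmt oyhid cnje edy ljlp cwlu wkk
Hunk 2: at line 3 remove [cnje,edy] add [fnvir] -> 7 lines: hkpq qvhmt oyhid fnvir ljlp cwlu wkk
Hunk 3: at line 4 remove [ljlp] add [kpwpm] -> 7 lines: hkpq qvhmt oyhid fnvir kpwpm cwlu wkk
Hunk 4: at line 3 remove [fnvir,kpwpm,cwlu] add [pki,lxi,zmty] -> 7 lines: hkpq qvhmt oyhid pki lxi zmty wkk
Hunk 5: at line 1 remove [oyhid] add [bxuf] -> 7 lines: hkpq qvhmt bxuf pki lxi zmty wkk

Answer: hkpq
qvhmt
bxuf
pki
lxi
zmty
wkk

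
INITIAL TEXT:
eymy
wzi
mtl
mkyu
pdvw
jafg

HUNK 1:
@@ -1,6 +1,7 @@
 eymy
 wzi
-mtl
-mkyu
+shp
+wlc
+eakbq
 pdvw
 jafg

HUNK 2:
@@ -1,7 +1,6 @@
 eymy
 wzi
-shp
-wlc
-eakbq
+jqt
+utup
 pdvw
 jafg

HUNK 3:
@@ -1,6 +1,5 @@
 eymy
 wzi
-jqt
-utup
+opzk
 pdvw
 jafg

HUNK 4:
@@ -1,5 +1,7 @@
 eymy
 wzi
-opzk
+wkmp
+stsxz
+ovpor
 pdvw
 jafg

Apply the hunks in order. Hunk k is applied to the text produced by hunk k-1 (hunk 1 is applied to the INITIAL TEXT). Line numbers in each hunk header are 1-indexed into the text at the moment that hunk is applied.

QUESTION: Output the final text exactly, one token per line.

Hunk 1: at line 1 remove [mtl,mkyu] add [shp,wlc,eakbq] -> 7 lines: eymy wzi shp wlc eakbq pdvw jafg
Hunk 2: at line 1 remove [shp,wlc,eakbq] add [jqt,utup] -> 6 lines: eymy wzi jqt utup pdvw jafg
Hunk 3: at line 1 remove [jqt,utup] add [opzk] -> 5 lines: eymy wzi opzk pdvw jafg
Hunk 4: at line 1 remove [opzk] add [wkmp,stsxz,ovpor] -> 7 lines: eymy wzi wkmp stsxz ovpor pdvw jafg

Answer: eymy
wzi
wkmp
stsxz
ovpor
pdvw
jafg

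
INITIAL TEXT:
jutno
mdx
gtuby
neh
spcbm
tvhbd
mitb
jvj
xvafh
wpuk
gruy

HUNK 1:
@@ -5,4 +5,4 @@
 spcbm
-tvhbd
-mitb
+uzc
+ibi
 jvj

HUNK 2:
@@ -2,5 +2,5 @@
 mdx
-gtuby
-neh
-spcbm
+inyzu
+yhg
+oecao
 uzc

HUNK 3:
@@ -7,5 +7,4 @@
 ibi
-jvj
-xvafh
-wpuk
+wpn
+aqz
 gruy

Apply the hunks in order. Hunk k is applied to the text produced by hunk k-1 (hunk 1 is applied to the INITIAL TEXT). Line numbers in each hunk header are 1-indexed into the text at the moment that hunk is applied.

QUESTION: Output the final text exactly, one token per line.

Answer: jutno
mdx
inyzu
yhg
oecao
uzc
ibi
wpn
aqz
gruy

Derivation:
Hunk 1: at line 5 remove [tvhbd,mitb] add [uzc,ibi] -> 11 lines: jutno mdx gtuby neh spcbm uzc ibi jvj xvafh wpuk gruy
Hunk 2: at line 2 remove [gtuby,neh,spcbm] add [inyzu,yhg,oecao] -> 11 lines: jutno mdx inyzu yhg oecao uzc ibi jvj xvafh wpuk gruy
Hunk 3: at line 7 remove [jvj,xvafh,wpuk] add [wpn,aqz] -> 10 lines: jutno mdx inyzu yhg oecao uzc ibi wpn aqz gruy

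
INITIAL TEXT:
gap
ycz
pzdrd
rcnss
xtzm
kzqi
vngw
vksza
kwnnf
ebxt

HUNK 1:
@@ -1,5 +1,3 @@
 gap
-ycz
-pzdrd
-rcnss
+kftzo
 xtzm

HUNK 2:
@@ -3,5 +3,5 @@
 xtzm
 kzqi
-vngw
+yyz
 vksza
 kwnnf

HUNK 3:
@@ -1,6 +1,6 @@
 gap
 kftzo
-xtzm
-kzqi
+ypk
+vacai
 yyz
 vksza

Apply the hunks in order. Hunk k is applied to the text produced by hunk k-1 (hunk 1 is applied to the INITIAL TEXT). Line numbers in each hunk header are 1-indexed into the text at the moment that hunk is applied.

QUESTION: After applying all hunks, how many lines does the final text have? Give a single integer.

Answer: 8

Derivation:
Hunk 1: at line 1 remove [ycz,pzdrd,rcnss] add [kftzo] -> 8 lines: gap kftzo xtzm kzqi vngw vksza kwnnf ebxt
Hunk 2: at line 3 remove [vngw] add [yyz] -> 8 lines: gap kftzo xtzm kzqi yyz vksza kwnnf ebxt
Hunk 3: at line 1 remove [xtzm,kzqi] add [ypk,vacai] -> 8 lines: gap kftzo ypk vacai yyz vksza kwnnf ebxt
Final line count: 8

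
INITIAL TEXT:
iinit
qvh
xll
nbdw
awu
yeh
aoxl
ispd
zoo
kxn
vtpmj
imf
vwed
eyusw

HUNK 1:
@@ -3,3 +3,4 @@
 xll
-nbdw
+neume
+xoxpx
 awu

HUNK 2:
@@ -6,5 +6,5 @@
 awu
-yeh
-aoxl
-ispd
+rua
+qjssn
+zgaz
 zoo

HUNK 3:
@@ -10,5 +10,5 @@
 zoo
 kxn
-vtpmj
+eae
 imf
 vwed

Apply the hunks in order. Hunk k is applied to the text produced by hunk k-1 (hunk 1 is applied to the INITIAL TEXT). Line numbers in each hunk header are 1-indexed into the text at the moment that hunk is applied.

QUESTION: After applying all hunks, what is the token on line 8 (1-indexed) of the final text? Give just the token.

Answer: qjssn

Derivation:
Hunk 1: at line 3 remove [nbdw] add [neume,xoxpx] -> 15 lines: iinit qvh xll neume xoxpx awu yeh aoxl ispd zoo kxn vtpmj imf vwed eyusw
Hunk 2: at line 6 remove [yeh,aoxl,ispd] add [rua,qjssn,zgaz] -> 15 lines: iinit qvh xll neume xoxpx awu rua qjssn zgaz zoo kxn vtpmj imf vwed eyusw
Hunk 3: at line 10 remove [vtpmj] add [eae] -> 15 lines: iinit qvh xll neume xoxpx awu rua qjssn zgaz zoo kxn eae imf vwed eyusw
Final line 8: qjssn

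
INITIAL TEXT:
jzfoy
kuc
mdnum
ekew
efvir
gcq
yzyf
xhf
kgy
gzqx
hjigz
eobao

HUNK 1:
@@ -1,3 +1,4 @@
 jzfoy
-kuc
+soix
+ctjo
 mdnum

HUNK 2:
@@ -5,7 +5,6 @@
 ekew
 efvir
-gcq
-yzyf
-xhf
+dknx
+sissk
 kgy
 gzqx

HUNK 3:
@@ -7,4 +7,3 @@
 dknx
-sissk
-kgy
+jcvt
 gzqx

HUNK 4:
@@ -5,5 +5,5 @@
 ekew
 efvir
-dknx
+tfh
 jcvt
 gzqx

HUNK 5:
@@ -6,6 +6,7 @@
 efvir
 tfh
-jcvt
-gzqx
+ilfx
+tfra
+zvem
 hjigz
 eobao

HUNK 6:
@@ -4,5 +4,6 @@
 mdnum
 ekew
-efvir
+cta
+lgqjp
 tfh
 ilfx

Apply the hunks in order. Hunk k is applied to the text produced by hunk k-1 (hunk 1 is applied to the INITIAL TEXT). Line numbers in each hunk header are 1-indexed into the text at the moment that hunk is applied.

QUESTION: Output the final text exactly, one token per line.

Hunk 1: at line 1 remove [kuc] add [soix,ctjo] -> 13 lines: jzfoy soix ctjo mdnum ekew efvir gcq yzyf xhf kgy gzqx hjigz eobao
Hunk 2: at line 5 remove [gcq,yzyf,xhf] add [dknx,sissk] -> 12 lines: jzfoy soix ctjo mdnum ekew efvir dknx sissk kgy gzqx hjigz eobao
Hunk 3: at line 7 remove [sissk,kgy] add [jcvt] -> 11 lines: jzfoy soix ctjo mdnum ekew efvir dknx jcvt gzqx hjigz eobao
Hunk 4: at line 5 remove [dknx] add [tfh] -> 11 lines: jzfoy soix ctjo mdnum ekew efvir tfh jcvt gzqx hjigz eobao
Hunk 5: at line 6 remove [jcvt,gzqx] add [ilfx,tfra,zvem] -> 12 lines: jzfoy soix ctjo mdnum ekew efvir tfh ilfx tfra zvem hjigz eobao
Hunk 6: at line 4 remove [efvir] add [cta,lgqjp] -> 13 lines: jzfoy soix ctjo mdnum ekew cta lgqjp tfh ilfx tfra zvem hjigz eobao

Answer: jzfoy
soix
ctjo
mdnum
ekew
cta
lgqjp
tfh
ilfx
tfra
zvem
hjigz
eobao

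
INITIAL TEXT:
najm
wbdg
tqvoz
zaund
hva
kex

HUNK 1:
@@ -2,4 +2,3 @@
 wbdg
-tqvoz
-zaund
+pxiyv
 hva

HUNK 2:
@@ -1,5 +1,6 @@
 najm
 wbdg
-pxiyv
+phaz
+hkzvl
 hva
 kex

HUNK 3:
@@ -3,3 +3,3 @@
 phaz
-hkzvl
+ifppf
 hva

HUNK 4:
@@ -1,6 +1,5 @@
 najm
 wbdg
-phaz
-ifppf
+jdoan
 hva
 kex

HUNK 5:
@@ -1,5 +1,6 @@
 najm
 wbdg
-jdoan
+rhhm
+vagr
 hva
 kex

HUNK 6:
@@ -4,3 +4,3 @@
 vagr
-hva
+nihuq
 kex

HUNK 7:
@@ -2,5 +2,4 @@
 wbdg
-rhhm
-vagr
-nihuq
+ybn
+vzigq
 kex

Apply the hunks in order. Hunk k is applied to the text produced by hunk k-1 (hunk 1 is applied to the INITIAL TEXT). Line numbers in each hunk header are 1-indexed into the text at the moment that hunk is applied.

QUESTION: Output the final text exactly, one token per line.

Hunk 1: at line 2 remove [tqvoz,zaund] add [pxiyv] -> 5 lines: najm wbdg pxiyv hva kex
Hunk 2: at line 1 remove [pxiyv] add [phaz,hkzvl] -> 6 lines: najm wbdg phaz hkzvl hva kex
Hunk 3: at line 3 remove [hkzvl] add [ifppf] -> 6 lines: najm wbdg phaz ifppf hva kex
Hunk 4: at line 1 remove [phaz,ifppf] add [jdoan] -> 5 lines: najm wbdg jdoan hva kex
Hunk 5: at line 1 remove [jdoan] add [rhhm,vagr] -> 6 lines: najm wbdg rhhm vagr hva kex
Hunk 6: at line 4 remove [hva] add [nihuq] -> 6 lines: najm wbdg rhhm vagr nihuq kex
Hunk 7: at line 2 remove [rhhm,vagr,nihuq] add [ybn,vzigq] -> 5 lines: najm wbdg ybn vzigq kex

Answer: najm
wbdg
ybn
vzigq
kex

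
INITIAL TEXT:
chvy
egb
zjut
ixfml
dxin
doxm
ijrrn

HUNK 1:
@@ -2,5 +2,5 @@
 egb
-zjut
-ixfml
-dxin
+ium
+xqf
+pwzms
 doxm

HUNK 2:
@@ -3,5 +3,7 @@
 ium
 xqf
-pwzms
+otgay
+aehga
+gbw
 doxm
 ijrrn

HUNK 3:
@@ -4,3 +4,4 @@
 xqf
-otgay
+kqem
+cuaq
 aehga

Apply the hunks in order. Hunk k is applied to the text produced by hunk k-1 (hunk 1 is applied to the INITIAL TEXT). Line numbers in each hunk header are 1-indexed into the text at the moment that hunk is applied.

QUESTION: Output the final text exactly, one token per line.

Hunk 1: at line 2 remove [zjut,ixfml,dxin] add [ium,xqf,pwzms] -> 7 lines: chvy egb ium xqf pwzms doxm ijrrn
Hunk 2: at line 3 remove [pwzms] add [otgay,aehga,gbw] -> 9 lines: chvy egb ium xqf otgay aehga gbw doxm ijrrn
Hunk 3: at line 4 remove [otgay] add [kqem,cuaq] -> 10 lines: chvy egb ium xqf kqem cuaq aehga gbw doxm ijrrn

Answer: chvy
egb
ium
xqf
kqem
cuaq
aehga
gbw
doxm
ijrrn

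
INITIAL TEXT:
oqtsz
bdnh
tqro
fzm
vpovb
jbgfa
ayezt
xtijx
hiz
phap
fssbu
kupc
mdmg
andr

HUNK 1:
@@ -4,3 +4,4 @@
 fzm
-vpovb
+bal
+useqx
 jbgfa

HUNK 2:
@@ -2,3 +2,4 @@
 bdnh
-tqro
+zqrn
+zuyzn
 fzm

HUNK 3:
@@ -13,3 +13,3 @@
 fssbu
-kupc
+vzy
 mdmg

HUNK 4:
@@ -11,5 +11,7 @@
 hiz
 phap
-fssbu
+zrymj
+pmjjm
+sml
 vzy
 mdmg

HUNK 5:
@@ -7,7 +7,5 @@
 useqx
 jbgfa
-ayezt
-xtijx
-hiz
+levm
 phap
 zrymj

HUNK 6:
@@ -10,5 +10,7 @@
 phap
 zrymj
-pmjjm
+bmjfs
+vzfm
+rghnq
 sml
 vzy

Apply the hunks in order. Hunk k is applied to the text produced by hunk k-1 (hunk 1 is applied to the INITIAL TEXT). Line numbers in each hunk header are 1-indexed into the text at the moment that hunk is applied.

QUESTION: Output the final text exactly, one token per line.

Answer: oqtsz
bdnh
zqrn
zuyzn
fzm
bal
useqx
jbgfa
levm
phap
zrymj
bmjfs
vzfm
rghnq
sml
vzy
mdmg
andr

Derivation:
Hunk 1: at line 4 remove [vpovb] add [bal,useqx] -> 15 lines: oqtsz bdnh tqro fzm bal useqx jbgfa ayezt xtijx hiz phap fssbu kupc mdmg andr
Hunk 2: at line 2 remove [tqro] add [zqrn,zuyzn] -> 16 lines: oqtsz bdnh zqrn zuyzn fzm bal useqx jbgfa ayezt xtijx hiz phap fssbu kupc mdmg andr
Hunk 3: at line 13 remove [kupc] add [vzy] -> 16 lines: oqtsz bdnh zqrn zuyzn fzm bal useqx jbgfa ayezt xtijx hiz phap fssbu vzy mdmg andr
Hunk 4: at line 11 remove [fssbu] add [zrymj,pmjjm,sml] -> 18 lines: oqtsz bdnh zqrn zuyzn fzm bal useqx jbgfa ayezt xtijx hiz phap zrymj pmjjm sml vzy mdmg andr
Hunk 5: at line 7 remove [ayezt,xtijx,hiz] add [levm] -> 16 lines: oqtsz bdnh zqrn zuyzn fzm bal useqx jbgfa levm phap zrymj pmjjm sml vzy mdmg andr
Hunk 6: at line 10 remove [pmjjm] add [bmjfs,vzfm,rghnq] -> 18 lines: oqtsz bdnh zqrn zuyzn fzm bal useqx jbgfa levm phap zrymj bmjfs vzfm rghnq sml vzy mdmg andr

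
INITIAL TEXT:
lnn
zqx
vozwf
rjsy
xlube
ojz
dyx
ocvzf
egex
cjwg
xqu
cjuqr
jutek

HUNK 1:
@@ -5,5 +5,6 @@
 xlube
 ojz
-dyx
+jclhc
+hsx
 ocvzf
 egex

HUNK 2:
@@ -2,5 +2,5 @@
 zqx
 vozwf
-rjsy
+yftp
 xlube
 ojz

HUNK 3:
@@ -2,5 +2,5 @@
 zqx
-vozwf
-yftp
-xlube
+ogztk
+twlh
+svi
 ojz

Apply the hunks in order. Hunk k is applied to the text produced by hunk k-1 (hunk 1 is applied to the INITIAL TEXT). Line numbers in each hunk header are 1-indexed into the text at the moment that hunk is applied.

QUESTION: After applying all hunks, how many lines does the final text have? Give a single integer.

Answer: 14

Derivation:
Hunk 1: at line 5 remove [dyx] add [jclhc,hsx] -> 14 lines: lnn zqx vozwf rjsy xlube ojz jclhc hsx ocvzf egex cjwg xqu cjuqr jutek
Hunk 2: at line 2 remove [rjsy] add [yftp] -> 14 lines: lnn zqx vozwf yftp xlube ojz jclhc hsx ocvzf egex cjwg xqu cjuqr jutek
Hunk 3: at line 2 remove [vozwf,yftp,xlube] add [ogztk,twlh,svi] -> 14 lines: lnn zqx ogztk twlh svi ojz jclhc hsx ocvzf egex cjwg xqu cjuqr jutek
Final line count: 14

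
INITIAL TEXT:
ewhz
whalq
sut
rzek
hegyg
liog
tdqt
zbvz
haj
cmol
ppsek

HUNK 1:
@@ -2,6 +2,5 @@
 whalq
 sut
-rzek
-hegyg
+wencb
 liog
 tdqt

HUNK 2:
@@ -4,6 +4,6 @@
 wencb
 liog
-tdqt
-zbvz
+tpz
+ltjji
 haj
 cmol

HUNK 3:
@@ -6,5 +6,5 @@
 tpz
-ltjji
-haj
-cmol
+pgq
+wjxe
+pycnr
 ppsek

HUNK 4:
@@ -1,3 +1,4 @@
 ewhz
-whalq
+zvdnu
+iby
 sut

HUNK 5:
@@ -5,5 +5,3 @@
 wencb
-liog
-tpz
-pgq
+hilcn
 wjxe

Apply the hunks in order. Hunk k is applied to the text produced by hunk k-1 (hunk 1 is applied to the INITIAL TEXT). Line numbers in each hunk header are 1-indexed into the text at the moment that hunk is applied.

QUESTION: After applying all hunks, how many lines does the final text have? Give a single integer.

Answer: 9

Derivation:
Hunk 1: at line 2 remove [rzek,hegyg] add [wencb] -> 10 lines: ewhz whalq sut wencb liog tdqt zbvz haj cmol ppsek
Hunk 2: at line 4 remove [tdqt,zbvz] add [tpz,ltjji] -> 10 lines: ewhz whalq sut wencb liog tpz ltjji haj cmol ppsek
Hunk 3: at line 6 remove [ltjji,haj,cmol] add [pgq,wjxe,pycnr] -> 10 lines: ewhz whalq sut wencb liog tpz pgq wjxe pycnr ppsek
Hunk 4: at line 1 remove [whalq] add [zvdnu,iby] -> 11 lines: ewhz zvdnu iby sut wencb liog tpz pgq wjxe pycnr ppsek
Hunk 5: at line 5 remove [liog,tpz,pgq] add [hilcn] -> 9 lines: ewhz zvdnu iby sut wencb hilcn wjxe pycnr ppsek
Final line count: 9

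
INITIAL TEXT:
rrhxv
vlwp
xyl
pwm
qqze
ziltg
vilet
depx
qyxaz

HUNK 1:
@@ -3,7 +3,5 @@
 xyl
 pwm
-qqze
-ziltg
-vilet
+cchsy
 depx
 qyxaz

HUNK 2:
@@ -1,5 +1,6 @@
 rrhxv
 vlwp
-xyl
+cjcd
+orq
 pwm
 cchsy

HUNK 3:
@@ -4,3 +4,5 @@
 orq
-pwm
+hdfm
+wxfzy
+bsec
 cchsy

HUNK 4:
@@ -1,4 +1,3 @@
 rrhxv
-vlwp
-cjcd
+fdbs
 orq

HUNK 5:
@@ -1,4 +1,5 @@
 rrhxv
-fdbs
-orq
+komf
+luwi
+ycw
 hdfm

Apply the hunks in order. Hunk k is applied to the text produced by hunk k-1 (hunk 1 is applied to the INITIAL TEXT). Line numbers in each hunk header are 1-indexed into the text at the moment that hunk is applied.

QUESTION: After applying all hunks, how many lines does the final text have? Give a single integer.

Hunk 1: at line 3 remove [qqze,ziltg,vilet] add [cchsy] -> 7 lines: rrhxv vlwp xyl pwm cchsy depx qyxaz
Hunk 2: at line 1 remove [xyl] add [cjcd,orq] -> 8 lines: rrhxv vlwp cjcd orq pwm cchsy depx qyxaz
Hunk 3: at line 4 remove [pwm] add [hdfm,wxfzy,bsec] -> 10 lines: rrhxv vlwp cjcd orq hdfm wxfzy bsec cchsy depx qyxaz
Hunk 4: at line 1 remove [vlwp,cjcd] add [fdbs] -> 9 lines: rrhxv fdbs orq hdfm wxfzy bsec cchsy depx qyxaz
Hunk 5: at line 1 remove [fdbs,orq] add [komf,luwi,ycw] -> 10 lines: rrhxv komf luwi ycw hdfm wxfzy bsec cchsy depx qyxaz
Final line count: 10

Answer: 10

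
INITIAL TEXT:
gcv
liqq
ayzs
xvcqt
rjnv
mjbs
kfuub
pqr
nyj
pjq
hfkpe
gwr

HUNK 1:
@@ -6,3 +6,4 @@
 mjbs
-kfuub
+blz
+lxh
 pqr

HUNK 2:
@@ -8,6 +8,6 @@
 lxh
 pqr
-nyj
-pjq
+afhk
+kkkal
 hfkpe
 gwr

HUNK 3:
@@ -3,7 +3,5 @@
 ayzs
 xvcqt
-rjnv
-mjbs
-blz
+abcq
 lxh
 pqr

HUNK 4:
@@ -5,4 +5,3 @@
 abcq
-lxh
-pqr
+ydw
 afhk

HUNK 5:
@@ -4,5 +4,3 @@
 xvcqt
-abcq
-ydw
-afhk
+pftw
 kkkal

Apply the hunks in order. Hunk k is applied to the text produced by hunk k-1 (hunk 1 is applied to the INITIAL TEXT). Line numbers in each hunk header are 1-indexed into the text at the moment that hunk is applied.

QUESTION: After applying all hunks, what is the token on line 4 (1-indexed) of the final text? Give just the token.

Answer: xvcqt

Derivation:
Hunk 1: at line 6 remove [kfuub] add [blz,lxh] -> 13 lines: gcv liqq ayzs xvcqt rjnv mjbs blz lxh pqr nyj pjq hfkpe gwr
Hunk 2: at line 8 remove [nyj,pjq] add [afhk,kkkal] -> 13 lines: gcv liqq ayzs xvcqt rjnv mjbs blz lxh pqr afhk kkkal hfkpe gwr
Hunk 3: at line 3 remove [rjnv,mjbs,blz] add [abcq] -> 11 lines: gcv liqq ayzs xvcqt abcq lxh pqr afhk kkkal hfkpe gwr
Hunk 4: at line 5 remove [lxh,pqr] add [ydw] -> 10 lines: gcv liqq ayzs xvcqt abcq ydw afhk kkkal hfkpe gwr
Hunk 5: at line 4 remove [abcq,ydw,afhk] add [pftw] -> 8 lines: gcv liqq ayzs xvcqt pftw kkkal hfkpe gwr
Final line 4: xvcqt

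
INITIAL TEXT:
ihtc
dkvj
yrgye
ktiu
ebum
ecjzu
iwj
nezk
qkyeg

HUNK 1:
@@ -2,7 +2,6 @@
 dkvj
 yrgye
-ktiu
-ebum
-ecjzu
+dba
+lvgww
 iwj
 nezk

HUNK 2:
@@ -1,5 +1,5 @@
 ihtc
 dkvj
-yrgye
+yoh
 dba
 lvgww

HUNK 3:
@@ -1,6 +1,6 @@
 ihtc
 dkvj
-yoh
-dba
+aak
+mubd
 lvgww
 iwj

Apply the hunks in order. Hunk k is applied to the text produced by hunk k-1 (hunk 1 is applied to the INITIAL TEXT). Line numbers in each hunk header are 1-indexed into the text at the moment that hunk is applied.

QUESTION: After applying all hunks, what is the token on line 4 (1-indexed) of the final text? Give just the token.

Hunk 1: at line 2 remove [ktiu,ebum,ecjzu] add [dba,lvgww] -> 8 lines: ihtc dkvj yrgye dba lvgww iwj nezk qkyeg
Hunk 2: at line 1 remove [yrgye] add [yoh] -> 8 lines: ihtc dkvj yoh dba lvgww iwj nezk qkyeg
Hunk 3: at line 1 remove [yoh,dba] add [aak,mubd] -> 8 lines: ihtc dkvj aak mubd lvgww iwj nezk qkyeg
Final line 4: mubd

Answer: mubd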